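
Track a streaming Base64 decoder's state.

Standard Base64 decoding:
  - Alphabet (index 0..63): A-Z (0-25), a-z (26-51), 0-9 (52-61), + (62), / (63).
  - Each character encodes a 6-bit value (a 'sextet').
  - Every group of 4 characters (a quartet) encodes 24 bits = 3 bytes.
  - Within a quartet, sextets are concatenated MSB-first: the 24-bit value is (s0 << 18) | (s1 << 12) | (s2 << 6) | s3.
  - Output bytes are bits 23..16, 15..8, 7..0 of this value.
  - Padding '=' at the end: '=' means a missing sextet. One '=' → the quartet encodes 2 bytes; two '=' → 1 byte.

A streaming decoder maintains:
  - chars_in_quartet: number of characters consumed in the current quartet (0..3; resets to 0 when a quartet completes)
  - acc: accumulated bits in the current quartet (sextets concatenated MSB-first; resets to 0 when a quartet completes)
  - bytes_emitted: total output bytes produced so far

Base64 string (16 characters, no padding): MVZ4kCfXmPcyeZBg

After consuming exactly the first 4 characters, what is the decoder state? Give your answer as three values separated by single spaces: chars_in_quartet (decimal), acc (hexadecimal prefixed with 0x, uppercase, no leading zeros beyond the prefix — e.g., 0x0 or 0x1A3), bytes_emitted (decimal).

Answer: 0 0x0 3

Derivation:
After char 0 ('M'=12): chars_in_quartet=1 acc=0xC bytes_emitted=0
After char 1 ('V'=21): chars_in_quartet=2 acc=0x315 bytes_emitted=0
After char 2 ('Z'=25): chars_in_quartet=3 acc=0xC559 bytes_emitted=0
After char 3 ('4'=56): chars_in_quartet=4 acc=0x315678 -> emit 31 56 78, reset; bytes_emitted=3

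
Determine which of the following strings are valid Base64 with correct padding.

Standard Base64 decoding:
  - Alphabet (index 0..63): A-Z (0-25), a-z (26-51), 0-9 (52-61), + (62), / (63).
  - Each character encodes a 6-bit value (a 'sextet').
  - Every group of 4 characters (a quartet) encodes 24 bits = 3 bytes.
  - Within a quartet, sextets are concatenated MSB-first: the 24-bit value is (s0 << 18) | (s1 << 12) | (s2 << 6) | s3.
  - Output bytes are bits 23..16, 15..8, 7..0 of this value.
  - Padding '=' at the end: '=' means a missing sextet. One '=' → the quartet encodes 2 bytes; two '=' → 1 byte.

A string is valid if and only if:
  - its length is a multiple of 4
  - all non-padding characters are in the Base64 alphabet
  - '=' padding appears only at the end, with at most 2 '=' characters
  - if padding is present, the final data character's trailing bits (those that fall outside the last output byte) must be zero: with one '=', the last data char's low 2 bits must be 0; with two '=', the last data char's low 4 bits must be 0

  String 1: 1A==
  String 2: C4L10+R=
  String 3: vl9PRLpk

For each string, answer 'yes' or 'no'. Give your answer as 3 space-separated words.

Answer: yes no yes

Derivation:
String 1: '1A==' → valid
String 2: 'C4L10+R=' → invalid (bad trailing bits)
String 3: 'vl9PRLpk' → valid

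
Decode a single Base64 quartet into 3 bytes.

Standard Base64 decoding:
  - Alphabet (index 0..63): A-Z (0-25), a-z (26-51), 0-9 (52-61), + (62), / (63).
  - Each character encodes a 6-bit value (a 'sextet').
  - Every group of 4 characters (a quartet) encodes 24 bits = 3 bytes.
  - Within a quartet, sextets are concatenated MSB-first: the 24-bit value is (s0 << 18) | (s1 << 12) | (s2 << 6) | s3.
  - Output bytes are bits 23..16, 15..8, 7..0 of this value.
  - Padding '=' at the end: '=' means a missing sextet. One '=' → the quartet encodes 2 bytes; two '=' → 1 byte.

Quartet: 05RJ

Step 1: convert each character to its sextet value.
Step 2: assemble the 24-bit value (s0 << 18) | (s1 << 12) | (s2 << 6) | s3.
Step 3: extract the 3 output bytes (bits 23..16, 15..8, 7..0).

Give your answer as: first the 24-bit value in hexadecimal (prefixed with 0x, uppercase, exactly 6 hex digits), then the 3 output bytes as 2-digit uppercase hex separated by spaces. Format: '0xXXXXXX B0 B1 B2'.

Answer: 0xD39449 D3 94 49

Derivation:
Sextets: 0=52, 5=57, R=17, J=9
24-bit: (52<<18) | (57<<12) | (17<<6) | 9
      = 0xD00000 | 0x039000 | 0x000440 | 0x000009
      = 0xD39449
Bytes: (v>>16)&0xFF=D3, (v>>8)&0xFF=94, v&0xFF=49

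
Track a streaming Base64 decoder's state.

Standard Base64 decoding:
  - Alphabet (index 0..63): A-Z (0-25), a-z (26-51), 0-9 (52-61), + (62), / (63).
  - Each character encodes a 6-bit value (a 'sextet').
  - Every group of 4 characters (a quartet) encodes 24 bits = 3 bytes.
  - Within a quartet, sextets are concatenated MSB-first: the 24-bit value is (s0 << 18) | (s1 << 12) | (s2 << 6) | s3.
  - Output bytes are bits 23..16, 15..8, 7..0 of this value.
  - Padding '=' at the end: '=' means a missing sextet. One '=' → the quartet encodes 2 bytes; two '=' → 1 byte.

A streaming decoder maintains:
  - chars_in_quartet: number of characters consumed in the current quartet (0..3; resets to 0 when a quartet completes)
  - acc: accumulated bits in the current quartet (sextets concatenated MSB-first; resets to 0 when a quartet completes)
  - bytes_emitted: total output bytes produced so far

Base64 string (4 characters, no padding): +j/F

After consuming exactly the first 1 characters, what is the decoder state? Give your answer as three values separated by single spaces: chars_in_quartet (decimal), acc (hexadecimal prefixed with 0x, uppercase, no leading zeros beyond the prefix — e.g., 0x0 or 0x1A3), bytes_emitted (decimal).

Answer: 1 0x3E 0

Derivation:
After char 0 ('+'=62): chars_in_quartet=1 acc=0x3E bytes_emitted=0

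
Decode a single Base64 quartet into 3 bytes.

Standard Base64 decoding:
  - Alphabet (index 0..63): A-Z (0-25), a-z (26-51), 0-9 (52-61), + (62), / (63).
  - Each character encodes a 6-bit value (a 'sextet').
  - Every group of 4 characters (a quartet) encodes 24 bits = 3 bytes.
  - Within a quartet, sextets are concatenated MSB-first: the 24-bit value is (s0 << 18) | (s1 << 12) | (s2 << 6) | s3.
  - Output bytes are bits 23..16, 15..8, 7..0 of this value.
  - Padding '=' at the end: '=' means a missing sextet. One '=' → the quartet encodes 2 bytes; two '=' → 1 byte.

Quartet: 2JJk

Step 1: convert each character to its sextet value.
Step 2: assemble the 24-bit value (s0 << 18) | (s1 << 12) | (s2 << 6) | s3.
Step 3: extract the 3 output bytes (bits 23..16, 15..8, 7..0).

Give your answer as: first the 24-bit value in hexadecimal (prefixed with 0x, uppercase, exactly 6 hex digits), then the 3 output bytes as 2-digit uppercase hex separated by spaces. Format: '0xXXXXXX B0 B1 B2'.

Answer: 0xD89264 D8 92 64

Derivation:
Sextets: 2=54, J=9, J=9, k=36
24-bit: (54<<18) | (9<<12) | (9<<6) | 36
      = 0xD80000 | 0x009000 | 0x000240 | 0x000024
      = 0xD89264
Bytes: (v>>16)&0xFF=D8, (v>>8)&0xFF=92, v&0xFF=64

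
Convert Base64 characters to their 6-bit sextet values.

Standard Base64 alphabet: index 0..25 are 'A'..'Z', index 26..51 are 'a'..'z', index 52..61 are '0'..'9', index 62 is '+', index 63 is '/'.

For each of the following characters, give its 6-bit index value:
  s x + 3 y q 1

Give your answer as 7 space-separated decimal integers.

's': a..z range, 26 + ord('s') − ord('a') = 44
'x': a..z range, 26 + ord('x') − ord('a') = 49
'+': index 62
'3': 0..9 range, 52 + ord('3') − ord('0') = 55
'y': a..z range, 26 + ord('y') − ord('a') = 50
'q': a..z range, 26 + ord('q') − ord('a') = 42
'1': 0..9 range, 52 + ord('1') − ord('0') = 53

Answer: 44 49 62 55 50 42 53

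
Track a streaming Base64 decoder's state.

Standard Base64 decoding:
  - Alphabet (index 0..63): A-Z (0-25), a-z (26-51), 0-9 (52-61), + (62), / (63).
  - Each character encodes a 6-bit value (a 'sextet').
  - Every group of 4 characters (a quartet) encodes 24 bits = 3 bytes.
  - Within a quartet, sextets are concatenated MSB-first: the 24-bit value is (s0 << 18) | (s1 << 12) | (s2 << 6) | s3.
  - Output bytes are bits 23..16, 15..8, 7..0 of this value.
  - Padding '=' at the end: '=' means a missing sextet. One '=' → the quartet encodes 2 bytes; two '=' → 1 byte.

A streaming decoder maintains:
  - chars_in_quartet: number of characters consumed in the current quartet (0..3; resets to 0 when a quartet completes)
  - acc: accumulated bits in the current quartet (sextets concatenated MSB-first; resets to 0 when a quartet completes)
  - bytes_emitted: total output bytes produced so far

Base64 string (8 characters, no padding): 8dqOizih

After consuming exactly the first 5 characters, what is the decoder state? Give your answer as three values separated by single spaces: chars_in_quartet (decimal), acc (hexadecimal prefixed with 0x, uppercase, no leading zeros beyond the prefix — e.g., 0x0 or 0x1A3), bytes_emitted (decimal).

Answer: 1 0x22 3

Derivation:
After char 0 ('8'=60): chars_in_quartet=1 acc=0x3C bytes_emitted=0
After char 1 ('d'=29): chars_in_quartet=2 acc=0xF1D bytes_emitted=0
After char 2 ('q'=42): chars_in_quartet=3 acc=0x3C76A bytes_emitted=0
After char 3 ('O'=14): chars_in_quartet=4 acc=0xF1DA8E -> emit F1 DA 8E, reset; bytes_emitted=3
After char 4 ('i'=34): chars_in_quartet=1 acc=0x22 bytes_emitted=3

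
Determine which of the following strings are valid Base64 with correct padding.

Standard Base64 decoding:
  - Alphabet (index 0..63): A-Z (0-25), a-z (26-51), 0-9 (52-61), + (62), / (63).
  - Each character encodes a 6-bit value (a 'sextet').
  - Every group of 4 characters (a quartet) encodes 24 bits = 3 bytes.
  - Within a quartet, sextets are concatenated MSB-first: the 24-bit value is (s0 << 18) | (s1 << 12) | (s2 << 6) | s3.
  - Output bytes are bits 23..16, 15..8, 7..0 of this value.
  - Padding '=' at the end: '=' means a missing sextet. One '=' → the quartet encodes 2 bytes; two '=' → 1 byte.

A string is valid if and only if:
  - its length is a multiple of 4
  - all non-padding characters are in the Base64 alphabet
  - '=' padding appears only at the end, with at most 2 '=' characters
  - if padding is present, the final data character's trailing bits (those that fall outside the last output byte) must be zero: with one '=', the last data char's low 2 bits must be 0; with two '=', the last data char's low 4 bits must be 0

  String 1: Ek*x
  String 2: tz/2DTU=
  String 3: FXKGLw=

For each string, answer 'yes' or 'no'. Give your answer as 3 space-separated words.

Answer: no yes no

Derivation:
String 1: 'Ek*x' → invalid (bad char(s): ['*'])
String 2: 'tz/2DTU=' → valid
String 3: 'FXKGLw=' → invalid (len=7 not mult of 4)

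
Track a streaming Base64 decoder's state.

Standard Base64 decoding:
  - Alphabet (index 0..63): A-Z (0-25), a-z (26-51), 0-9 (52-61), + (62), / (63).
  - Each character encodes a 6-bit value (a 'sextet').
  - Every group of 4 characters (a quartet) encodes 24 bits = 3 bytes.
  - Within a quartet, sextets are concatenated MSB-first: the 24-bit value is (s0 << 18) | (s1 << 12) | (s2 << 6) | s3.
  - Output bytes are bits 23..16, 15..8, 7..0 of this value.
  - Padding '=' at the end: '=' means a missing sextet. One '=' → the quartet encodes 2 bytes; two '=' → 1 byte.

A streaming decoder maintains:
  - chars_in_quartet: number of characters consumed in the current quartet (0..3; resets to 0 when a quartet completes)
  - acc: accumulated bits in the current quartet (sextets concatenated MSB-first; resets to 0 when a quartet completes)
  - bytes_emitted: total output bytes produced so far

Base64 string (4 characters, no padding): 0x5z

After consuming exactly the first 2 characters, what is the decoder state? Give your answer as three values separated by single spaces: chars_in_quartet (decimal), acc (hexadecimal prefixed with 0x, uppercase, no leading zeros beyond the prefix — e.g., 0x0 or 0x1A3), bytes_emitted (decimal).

Answer: 2 0xD31 0

Derivation:
After char 0 ('0'=52): chars_in_quartet=1 acc=0x34 bytes_emitted=0
After char 1 ('x'=49): chars_in_quartet=2 acc=0xD31 bytes_emitted=0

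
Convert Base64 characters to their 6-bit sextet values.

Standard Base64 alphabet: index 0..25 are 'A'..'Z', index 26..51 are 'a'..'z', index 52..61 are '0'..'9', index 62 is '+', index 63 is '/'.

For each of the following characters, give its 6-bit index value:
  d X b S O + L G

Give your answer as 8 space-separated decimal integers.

'd': a..z range, 26 + ord('d') − ord('a') = 29
'X': A..Z range, ord('X') − ord('A') = 23
'b': a..z range, 26 + ord('b') − ord('a') = 27
'S': A..Z range, ord('S') − ord('A') = 18
'O': A..Z range, ord('O') − ord('A') = 14
'+': index 62
'L': A..Z range, ord('L') − ord('A') = 11
'G': A..Z range, ord('G') − ord('A') = 6

Answer: 29 23 27 18 14 62 11 6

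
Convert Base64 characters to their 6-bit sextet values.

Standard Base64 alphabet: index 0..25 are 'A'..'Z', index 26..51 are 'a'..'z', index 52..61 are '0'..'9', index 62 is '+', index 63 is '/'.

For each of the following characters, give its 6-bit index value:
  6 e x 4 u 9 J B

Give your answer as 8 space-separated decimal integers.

'6': 0..9 range, 52 + ord('6') − ord('0') = 58
'e': a..z range, 26 + ord('e') − ord('a') = 30
'x': a..z range, 26 + ord('x') − ord('a') = 49
'4': 0..9 range, 52 + ord('4') − ord('0') = 56
'u': a..z range, 26 + ord('u') − ord('a') = 46
'9': 0..9 range, 52 + ord('9') − ord('0') = 61
'J': A..Z range, ord('J') − ord('A') = 9
'B': A..Z range, ord('B') − ord('A') = 1

Answer: 58 30 49 56 46 61 9 1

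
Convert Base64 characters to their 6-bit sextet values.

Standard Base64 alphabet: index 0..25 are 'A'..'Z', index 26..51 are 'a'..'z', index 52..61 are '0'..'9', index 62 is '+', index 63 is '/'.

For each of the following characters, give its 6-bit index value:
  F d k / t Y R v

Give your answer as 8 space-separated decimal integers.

'F': A..Z range, ord('F') − ord('A') = 5
'd': a..z range, 26 + ord('d') − ord('a') = 29
'k': a..z range, 26 + ord('k') − ord('a') = 36
'/': index 63
't': a..z range, 26 + ord('t') − ord('a') = 45
'Y': A..Z range, ord('Y') − ord('A') = 24
'R': A..Z range, ord('R') − ord('A') = 17
'v': a..z range, 26 + ord('v') − ord('a') = 47

Answer: 5 29 36 63 45 24 17 47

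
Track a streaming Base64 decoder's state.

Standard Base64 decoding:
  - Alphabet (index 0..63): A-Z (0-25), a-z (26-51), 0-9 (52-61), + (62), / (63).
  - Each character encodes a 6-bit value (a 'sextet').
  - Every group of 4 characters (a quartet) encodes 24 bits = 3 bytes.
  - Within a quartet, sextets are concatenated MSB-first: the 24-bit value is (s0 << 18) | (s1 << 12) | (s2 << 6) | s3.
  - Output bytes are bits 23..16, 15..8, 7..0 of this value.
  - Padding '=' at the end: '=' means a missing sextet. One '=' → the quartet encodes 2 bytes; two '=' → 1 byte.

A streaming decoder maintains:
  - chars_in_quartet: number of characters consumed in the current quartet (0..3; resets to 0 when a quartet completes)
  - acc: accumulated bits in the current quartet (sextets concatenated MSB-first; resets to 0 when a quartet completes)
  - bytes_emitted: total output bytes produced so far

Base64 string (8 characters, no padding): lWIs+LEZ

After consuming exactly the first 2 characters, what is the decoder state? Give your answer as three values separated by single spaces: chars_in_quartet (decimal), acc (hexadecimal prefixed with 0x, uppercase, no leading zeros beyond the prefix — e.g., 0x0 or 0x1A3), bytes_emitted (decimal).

Answer: 2 0x956 0

Derivation:
After char 0 ('l'=37): chars_in_quartet=1 acc=0x25 bytes_emitted=0
After char 1 ('W'=22): chars_in_quartet=2 acc=0x956 bytes_emitted=0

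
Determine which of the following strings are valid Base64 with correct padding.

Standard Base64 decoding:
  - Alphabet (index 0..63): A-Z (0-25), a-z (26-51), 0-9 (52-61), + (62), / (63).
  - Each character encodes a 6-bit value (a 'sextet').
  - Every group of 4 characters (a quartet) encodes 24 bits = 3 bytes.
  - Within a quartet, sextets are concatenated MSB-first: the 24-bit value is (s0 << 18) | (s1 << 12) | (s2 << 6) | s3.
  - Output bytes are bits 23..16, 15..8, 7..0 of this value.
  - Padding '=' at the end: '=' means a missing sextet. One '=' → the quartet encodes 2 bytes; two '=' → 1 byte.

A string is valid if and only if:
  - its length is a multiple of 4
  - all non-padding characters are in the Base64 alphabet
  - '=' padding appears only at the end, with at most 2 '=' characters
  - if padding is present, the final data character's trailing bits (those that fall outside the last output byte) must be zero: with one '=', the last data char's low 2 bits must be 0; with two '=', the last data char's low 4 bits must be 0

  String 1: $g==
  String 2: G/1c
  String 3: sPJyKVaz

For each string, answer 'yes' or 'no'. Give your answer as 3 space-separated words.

String 1: '$g==' → invalid (bad char(s): ['$'])
String 2: 'G/1c' → valid
String 3: 'sPJyKVaz' → valid

Answer: no yes yes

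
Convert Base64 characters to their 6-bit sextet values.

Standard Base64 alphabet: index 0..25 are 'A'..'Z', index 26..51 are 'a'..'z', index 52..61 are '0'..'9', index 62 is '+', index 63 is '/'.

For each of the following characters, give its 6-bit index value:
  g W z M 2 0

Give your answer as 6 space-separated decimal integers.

'g': a..z range, 26 + ord('g') − ord('a') = 32
'W': A..Z range, ord('W') − ord('A') = 22
'z': a..z range, 26 + ord('z') − ord('a') = 51
'M': A..Z range, ord('M') − ord('A') = 12
'2': 0..9 range, 52 + ord('2') − ord('0') = 54
'0': 0..9 range, 52 + ord('0') − ord('0') = 52

Answer: 32 22 51 12 54 52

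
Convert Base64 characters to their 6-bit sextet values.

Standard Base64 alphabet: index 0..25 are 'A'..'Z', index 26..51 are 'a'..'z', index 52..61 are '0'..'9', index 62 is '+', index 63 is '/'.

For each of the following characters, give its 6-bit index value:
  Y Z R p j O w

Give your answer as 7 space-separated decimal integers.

'Y': A..Z range, ord('Y') − ord('A') = 24
'Z': A..Z range, ord('Z') − ord('A') = 25
'R': A..Z range, ord('R') − ord('A') = 17
'p': a..z range, 26 + ord('p') − ord('a') = 41
'j': a..z range, 26 + ord('j') − ord('a') = 35
'O': A..Z range, ord('O') − ord('A') = 14
'w': a..z range, 26 + ord('w') − ord('a') = 48

Answer: 24 25 17 41 35 14 48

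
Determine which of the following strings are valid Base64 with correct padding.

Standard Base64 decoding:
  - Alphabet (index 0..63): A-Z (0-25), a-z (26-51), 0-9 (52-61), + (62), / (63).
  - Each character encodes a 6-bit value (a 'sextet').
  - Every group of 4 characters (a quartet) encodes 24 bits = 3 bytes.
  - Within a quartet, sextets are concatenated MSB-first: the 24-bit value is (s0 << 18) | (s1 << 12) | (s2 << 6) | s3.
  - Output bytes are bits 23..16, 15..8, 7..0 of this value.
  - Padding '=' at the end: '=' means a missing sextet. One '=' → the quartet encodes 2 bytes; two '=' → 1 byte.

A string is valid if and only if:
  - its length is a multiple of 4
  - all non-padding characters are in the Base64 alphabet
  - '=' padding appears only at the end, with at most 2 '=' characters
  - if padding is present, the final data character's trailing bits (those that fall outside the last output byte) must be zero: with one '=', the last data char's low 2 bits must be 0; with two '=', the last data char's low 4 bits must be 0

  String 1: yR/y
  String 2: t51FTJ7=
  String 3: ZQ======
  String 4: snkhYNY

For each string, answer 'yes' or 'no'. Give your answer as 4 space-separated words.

Answer: yes no no no

Derivation:
String 1: 'yR/y' → valid
String 2: 't51FTJ7=' → invalid (bad trailing bits)
String 3: 'ZQ======' → invalid (6 pad chars (max 2))
String 4: 'snkhYNY' → invalid (len=7 not mult of 4)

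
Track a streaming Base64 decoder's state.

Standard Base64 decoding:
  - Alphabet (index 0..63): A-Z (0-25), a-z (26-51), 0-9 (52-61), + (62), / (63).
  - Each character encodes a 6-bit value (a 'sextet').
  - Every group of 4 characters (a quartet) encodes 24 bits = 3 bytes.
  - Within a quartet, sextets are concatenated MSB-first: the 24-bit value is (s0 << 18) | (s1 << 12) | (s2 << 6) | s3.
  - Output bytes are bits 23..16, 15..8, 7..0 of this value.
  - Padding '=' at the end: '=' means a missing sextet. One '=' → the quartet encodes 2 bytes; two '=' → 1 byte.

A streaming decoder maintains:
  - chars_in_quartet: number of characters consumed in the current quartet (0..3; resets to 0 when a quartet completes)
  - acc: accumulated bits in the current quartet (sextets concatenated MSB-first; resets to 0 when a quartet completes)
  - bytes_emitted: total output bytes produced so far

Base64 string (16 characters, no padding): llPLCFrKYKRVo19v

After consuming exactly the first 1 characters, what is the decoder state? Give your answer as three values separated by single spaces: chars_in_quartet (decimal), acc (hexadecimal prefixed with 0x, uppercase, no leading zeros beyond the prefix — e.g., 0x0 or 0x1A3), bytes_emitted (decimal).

After char 0 ('l'=37): chars_in_quartet=1 acc=0x25 bytes_emitted=0

Answer: 1 0x25 0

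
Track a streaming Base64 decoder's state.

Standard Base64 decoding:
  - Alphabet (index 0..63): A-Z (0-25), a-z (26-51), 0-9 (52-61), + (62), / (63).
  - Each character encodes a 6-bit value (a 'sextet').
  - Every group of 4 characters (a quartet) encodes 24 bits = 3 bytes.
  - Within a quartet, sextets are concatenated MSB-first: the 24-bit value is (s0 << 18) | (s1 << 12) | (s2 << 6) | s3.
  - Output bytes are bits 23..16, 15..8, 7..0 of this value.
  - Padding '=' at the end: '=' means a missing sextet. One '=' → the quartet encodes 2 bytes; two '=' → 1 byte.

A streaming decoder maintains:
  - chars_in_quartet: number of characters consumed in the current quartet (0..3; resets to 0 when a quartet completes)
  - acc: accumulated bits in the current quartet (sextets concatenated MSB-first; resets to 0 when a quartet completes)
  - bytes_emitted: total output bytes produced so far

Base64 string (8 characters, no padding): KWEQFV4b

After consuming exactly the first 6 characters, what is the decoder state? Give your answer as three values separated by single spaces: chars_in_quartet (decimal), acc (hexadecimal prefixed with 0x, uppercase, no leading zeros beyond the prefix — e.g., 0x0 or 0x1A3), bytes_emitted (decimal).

Answer: 2 0x155 3

Derivation:
After char 0 ('K'=10): chars_in_quartet=1 acc=0xA bytes_emitted=0
After char 1 ('W'=22): chars_in_quartet=2 acc=0x296 bytes_emitted=0
After char 2 ('E'=4): chars_in_quartet=3 acc=0xA584 bytes_emitted=0
After char 3 ('Q'=16): chars_in_quartet=4 acc=0x296110 -> emit 29 61 10, reset; bytes_emitted=3
After char 4 ('F'=5): chars_in_quartet=1 acc=0x5 bytes_emitted=3
After char 5 ('V'=21): chars_in_quartet=2 acc=0x155 bytes_emitted=3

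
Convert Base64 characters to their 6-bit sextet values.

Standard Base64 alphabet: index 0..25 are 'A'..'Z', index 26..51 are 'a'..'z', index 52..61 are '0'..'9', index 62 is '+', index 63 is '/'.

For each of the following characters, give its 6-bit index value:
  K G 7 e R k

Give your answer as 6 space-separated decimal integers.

Answer: 10 6 59 30 17 36

Derivation:
'K': A..Z range, ord('K') − ord('A') = 10
'G': A..Z range, ord('G') − ord('A') = 6
'7': 0..9 range, 52 + ord('7') − ord('0') = 59
'e': a..z range, 26 + ord('e') − ord('a') = 30
'R': A..Z range, ord('R') − ord('A') = 17
'k': a..z range, 26 + ord('k') − ord('a') = 36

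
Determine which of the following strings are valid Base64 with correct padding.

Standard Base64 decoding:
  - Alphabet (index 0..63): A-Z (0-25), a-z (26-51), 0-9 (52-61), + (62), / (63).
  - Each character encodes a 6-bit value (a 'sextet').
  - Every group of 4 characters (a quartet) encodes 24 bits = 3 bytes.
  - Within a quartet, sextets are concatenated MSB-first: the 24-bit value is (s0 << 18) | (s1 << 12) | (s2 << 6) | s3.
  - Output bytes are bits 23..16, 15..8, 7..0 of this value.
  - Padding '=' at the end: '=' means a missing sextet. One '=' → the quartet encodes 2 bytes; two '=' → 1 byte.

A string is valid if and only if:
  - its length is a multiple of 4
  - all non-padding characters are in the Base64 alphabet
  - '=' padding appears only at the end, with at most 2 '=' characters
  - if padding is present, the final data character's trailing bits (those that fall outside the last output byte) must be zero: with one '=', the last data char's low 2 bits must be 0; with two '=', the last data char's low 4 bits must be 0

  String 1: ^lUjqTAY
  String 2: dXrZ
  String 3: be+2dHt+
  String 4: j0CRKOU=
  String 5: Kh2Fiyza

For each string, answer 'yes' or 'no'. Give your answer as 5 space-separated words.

String 1: '^lUjqTAY' → invalid (bad char(s): ['^'])
String 2: 'dXrZ' → valid
String 3: 'be+2dHt+' → valid
String 4: 'j0CRKOU=' → valid
String 5: 'Kh2Fiyza' → valid

Answer: no yes yes yes yes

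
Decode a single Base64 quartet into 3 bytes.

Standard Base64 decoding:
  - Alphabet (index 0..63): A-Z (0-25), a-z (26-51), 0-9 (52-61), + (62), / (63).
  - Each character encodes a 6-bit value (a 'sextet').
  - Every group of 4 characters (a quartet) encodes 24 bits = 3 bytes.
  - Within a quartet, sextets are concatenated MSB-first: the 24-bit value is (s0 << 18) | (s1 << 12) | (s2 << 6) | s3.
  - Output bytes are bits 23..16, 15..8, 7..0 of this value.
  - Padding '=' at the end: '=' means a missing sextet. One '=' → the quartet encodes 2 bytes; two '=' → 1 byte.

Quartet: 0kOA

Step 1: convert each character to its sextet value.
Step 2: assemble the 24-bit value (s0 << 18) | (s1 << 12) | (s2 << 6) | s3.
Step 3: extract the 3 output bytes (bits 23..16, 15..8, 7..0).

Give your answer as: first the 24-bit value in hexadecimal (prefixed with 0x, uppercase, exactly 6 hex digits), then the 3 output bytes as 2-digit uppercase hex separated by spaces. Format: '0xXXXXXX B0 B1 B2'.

Sextets: 0=52, k=36, O=14, A=0
24-bit: (52<<18) | (36<<12) | (14<<6) | 0
      = 0xD00000 | 0x024000 | 0x000380 | 0x000000
      = 0xD24380
Bytes: (v>>16)&0xFF=D2, (v>>8)&0xFF=43, v&0xFF=80

Answer: 0xD24380 D2 43 80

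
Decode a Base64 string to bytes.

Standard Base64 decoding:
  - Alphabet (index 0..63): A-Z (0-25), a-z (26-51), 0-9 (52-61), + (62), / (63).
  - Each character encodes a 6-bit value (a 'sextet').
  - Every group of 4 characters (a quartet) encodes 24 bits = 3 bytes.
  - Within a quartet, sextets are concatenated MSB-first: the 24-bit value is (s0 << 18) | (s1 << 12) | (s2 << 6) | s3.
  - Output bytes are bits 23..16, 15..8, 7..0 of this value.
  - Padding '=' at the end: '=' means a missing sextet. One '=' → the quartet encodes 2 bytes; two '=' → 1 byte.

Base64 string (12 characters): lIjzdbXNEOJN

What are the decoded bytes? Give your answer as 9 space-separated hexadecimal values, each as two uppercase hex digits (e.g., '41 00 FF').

Answer: 94 88 F3 75 B5 CD 10 E2 4D

Derivation:
After char 0 ('l'=37): chars_in_quartet=1 acc=0x25 bytes_emitted=0
After char 1 ('I'=8): chars_in_quartet=2 acc=0x948 bytes_emitted=0
After char 2 ('j'=35): chars_in_quartet=3 acc=0x25223 bytes_emitted=0
After char 3 ('z'=51): chars_in_quartet=4 acc=0x9488F3 -> emit 94 88 F3, reset; bytes_emitted=3
After char 4 ('d'=29): chars_in_quartet=1 acc=0x1D bytes_emitted=3
After char 5 ('b'=27): chars_in_quartet=2 acc=0x75B bytes_emitted=3
After char 6 ('X'=23): chars_in_quartet=3 acc=0x1D6D7 bytes_emitted=3
After char 7 ('N'=13): chars_in_quartet=4 acc=0x75B5CD -> emit 75 B5 CD, reset; bytes_emitted=6
After char 8 ('E'=4): chars_in_quartet=1 acc=0x4 bytes_emitted=6
After char 9 ('O'=14): chars_in_quartet=2 acc=0x10E bytes_emitted=6
After char 10 ('J'=9): chars_in_quartet=3 acc=0x4389 bytes_emitted=6
After char 11 ('N'=13): chars_in_quartet=4 acc=0x10E24D -> emit 10 E2 4D, reset; bytes_emitted=9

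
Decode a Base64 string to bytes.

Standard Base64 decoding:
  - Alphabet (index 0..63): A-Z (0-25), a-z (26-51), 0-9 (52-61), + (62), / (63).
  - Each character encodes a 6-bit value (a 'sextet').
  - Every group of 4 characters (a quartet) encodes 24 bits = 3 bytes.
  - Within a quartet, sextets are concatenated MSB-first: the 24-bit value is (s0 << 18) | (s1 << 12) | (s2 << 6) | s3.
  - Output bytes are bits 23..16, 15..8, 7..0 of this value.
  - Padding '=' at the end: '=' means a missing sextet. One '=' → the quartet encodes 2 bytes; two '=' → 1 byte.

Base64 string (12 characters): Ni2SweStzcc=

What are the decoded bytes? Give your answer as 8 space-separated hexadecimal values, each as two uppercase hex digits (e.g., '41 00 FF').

Answer: 36 2D 92 C1 E4 AD CD C7

Derivation:
After char 0 ('N'=13): chars_in_quartet=1 acc=0xD bytes_emitted=0
After char 1 ('i'=34): chars_in_quartet=2 acc=0x362 bytes_emitted=0
After char 2 ('2'=54): chars_in_quartet=3 acc=0xD8B6 bytes_emitted=0
After char 3 ('S'=18): chars_in_quartet=4 acc=0x362D92 -> emit 36 2D 92, reset; bytes_emitted=3
After char 4 ('w'=48): chars_in_quartet=1 acc=0x30 bytes_emitted=3
After char 5 ('e'=30): chars_in_quartet=2 acc=0xC1E bytes_emitted=3
After char 6 ('S'=18): chars_in_quartet=3 acc=0x30792 bytes_emitted=3
After char 7 ('t'=45): chars_in_quartet=4 acc=0xC1E4AD -> emit C1 E4 AD, reset; bytes_emitted=6
After char 8 ('z'=51): chars_in_quartet=1 acc=0x33 bytes_emitted=6
After char 9 ('c'=28): chars_in_quartet=2 acc=0xCDC bytes_emitted=6
After char 10 ('c'=28): chars_in_quartet=3 acc=0x3371C bytes_emitted=6
Padding '=': partial quartet acc=0x3371C -> emit CD C7; bytes_emitted=8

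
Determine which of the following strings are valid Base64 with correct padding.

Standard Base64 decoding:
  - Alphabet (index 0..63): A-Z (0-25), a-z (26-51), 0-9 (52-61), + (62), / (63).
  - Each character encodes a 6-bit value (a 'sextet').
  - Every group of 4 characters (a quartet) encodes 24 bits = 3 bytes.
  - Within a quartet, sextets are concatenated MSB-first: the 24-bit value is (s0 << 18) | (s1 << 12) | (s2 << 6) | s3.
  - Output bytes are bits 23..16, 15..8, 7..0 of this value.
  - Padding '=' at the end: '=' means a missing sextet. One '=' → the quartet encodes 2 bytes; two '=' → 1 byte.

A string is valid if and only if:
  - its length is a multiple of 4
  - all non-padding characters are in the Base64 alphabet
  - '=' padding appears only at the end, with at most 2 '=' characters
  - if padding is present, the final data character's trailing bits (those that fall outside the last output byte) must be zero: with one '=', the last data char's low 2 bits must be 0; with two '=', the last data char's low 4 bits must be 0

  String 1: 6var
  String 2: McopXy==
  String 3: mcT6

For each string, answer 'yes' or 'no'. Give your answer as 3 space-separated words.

Answer: yes no yes

Derivation:
String 1: '6var' → valid
String 2: 'McopXy==' → invalid (bad trailing bits)
String 3: 'mcT6' → valid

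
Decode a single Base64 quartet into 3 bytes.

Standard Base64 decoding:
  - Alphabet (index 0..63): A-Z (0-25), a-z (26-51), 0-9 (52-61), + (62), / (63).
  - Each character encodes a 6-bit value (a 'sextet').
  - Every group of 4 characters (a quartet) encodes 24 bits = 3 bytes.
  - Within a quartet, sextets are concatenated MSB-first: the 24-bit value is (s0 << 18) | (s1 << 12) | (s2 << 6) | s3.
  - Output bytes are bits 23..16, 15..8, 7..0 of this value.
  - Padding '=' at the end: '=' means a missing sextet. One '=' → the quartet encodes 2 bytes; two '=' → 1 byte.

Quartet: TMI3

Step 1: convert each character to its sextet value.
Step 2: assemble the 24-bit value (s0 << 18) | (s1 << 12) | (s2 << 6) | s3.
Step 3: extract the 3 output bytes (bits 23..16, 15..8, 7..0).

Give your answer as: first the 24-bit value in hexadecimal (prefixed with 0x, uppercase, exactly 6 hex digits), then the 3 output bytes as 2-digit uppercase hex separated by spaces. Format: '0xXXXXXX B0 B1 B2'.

Sextets: T=19, M=12, I=8, 3=55
24-bit: (19<<18) | (12<<12) | (8<<6) | 55
      = 0x4C0000 | 0x00C000 | 0x000200 | 0x000037
      = 0x4CC237
Bytes: (v>>16)&0xFF=4C, (v>>8)&0xFF=C2, v&0xFF=37

Answer: 0x4CC237 4C C2 37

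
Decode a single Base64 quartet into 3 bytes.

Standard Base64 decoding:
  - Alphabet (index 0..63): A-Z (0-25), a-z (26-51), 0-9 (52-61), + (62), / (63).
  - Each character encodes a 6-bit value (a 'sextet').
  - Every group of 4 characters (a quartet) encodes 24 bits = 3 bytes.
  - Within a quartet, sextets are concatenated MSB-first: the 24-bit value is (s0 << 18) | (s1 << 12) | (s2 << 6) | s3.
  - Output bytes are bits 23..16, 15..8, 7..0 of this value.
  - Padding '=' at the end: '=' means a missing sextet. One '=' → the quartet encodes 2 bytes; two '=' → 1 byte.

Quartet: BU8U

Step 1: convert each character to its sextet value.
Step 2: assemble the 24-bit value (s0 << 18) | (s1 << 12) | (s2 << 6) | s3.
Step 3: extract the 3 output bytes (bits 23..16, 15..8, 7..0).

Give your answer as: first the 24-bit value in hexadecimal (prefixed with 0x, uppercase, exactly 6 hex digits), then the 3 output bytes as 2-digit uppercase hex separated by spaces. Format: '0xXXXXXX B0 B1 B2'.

Sextets: B=1, U=20, 8=60, U=20
24-bit: (1<<18) | (20<<12) | (60<<6) | 20
      = 0x040000 | 0x014000 | 0x000F00 | 0x000014
      = 0x054F14
Bytes: (v>>16)&0xFF=05, (v>>8)&0xFF=4F, v&0xFF=14

Answer: 0x054F14 05 4F 14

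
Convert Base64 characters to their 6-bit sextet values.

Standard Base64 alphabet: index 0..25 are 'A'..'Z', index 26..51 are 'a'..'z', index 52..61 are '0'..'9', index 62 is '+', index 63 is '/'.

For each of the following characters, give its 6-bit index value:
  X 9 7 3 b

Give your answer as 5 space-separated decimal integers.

'X': A..Z range, ord('X') − ord('A') = 23
'9': 0..9 range, 52 + ord('9') − ord('0') = 61
'7': 0..9 range, 52 + ord('7') − ord('0') = 59
'3': 0..9 range, 52 + ord('3') − ord('0') = 55
'b': a..z range, 26 + ord('b') − ord('a') = 27

Answer: 23 61 59 55 27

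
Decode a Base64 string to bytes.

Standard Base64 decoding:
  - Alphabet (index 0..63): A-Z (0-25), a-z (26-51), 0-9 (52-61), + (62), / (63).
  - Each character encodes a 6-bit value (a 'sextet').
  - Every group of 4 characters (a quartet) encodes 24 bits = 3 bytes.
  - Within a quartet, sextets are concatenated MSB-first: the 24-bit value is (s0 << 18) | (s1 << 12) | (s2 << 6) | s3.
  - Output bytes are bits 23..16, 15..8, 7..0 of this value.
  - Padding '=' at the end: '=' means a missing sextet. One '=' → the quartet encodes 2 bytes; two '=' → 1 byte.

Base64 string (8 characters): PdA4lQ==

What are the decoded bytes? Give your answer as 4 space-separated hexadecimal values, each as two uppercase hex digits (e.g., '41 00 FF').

After char 0 ('P'=15): chars_in_quartet=1 acc=0xF bytes_emitted=0
After char 1 ('d'=29): chars_in_quartet=2 acc=0x3DD bytes_emitted=0
After char 2 ('A'=0): chars_in_quartet=3 acc=0xF740 bytes_emitted=0
After char 3 ('4'=56): chars_in_quartet=4 acc=0x3DD038 -> emit 3D D0 38, reset; bytes_emitted=3
After char 4 ('l'=37): chars_in_quartet=1 acc=0x25 bytes_emitted=3
After char 5 ('Q'=16): chars_in_quartet=2 acc=0x950 bytes_emitted=3
Padding '==': partial quartet acc=0x950 -> emit 95; bytes_emitted=4

Answer: 3D D0 38 95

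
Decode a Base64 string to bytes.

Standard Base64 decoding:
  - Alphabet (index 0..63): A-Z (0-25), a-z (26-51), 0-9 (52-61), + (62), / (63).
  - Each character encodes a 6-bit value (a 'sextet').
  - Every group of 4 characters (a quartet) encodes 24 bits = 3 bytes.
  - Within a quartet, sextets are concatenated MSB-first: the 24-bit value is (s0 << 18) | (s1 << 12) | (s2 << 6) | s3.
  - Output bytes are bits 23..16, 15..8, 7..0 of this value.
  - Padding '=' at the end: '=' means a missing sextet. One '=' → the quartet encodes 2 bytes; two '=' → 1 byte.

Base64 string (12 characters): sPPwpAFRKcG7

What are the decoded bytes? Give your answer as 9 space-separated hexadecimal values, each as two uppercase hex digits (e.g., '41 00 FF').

After char 0 ('s'=44): chars_in_quartet=1 acc=0x2C bytes_emitted=0
After char 1 ('P'=15): chars_in_quartet=2 acc=0xB0F bytes_emitted=0
After char 2 ('P'=15): chars_in_quartet=3 acc=0x2C3CF bytes_emitted=0
After char 3 ('w'=48): chars_in_quartet=4 acc=0xB0F3F0 -> emit B0 F3 F0, reset; bytes_emitted=3
After char 4 ('p'=41): chars_in_quartet=1 acc=0x29 bytes_emitted=3
After char 5 ('A'=0): chars_in_quartet=2 acc=0xA40 bytes_emitted=3
After char 6 ('F'=5): chars_in_quartet=3 acc=0x29005 bytes_emitted=3
After char 7 ('R'=17): chars_in_quartet=4 acc=0xA40151 -> emit A4 01 51, reset; bytes_emitted=6
After char 8 ('K'=10): chars_in_quartet=1 acc=0xA bytes_emitted=6
After char 9 ('c'=28): chars_in_quartet=2 acc=0x29C bytes_emitted=6
After char 10 ('G'=6): chars_in_quartet=3 acc=0xA706 bytes_emitted=6
After char 11 ('7'=59): chars_in_quartet=4 acc=0x29C1BB -> emit 29 C1 BB, reset; bytes_emitted=9

Answer: B0 F3 F0 A4 01 51 29 C1 BB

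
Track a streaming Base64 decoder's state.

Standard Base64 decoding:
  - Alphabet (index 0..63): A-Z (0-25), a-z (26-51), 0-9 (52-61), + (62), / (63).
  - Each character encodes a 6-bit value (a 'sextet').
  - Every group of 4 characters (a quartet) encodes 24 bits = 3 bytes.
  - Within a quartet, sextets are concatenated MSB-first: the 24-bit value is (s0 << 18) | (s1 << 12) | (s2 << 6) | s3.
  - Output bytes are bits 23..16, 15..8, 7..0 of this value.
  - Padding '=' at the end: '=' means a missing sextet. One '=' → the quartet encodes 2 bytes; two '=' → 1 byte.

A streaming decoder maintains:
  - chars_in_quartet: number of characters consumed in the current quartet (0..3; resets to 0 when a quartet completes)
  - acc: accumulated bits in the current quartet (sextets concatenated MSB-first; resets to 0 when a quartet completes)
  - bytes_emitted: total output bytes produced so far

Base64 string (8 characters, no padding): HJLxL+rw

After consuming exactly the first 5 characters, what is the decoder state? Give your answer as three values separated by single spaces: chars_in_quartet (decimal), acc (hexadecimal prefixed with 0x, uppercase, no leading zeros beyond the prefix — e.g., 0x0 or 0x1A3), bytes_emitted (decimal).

Answer: 1 0xB 3

Derivation:
After char 0 ('H'=7): chars_in_quartet=1 acc=0x7 bytes_emitted=0
After char 1 ('J'=9): chars_in_quartet=2 acc=0x1C9 bytes_emitted=0
After char 2 ('L'=11): chars_in_quartet=3 acc=0x724B bytes_emitted=0
After char 3 ('x'=49): chars_in_quartet=4 acc=0x1C92F1 -> emit 1C 92 F1, reset; bytes_emitted=3
After char 4 ('L'=11): chars_in_quartet=1 acc=0xB bytes_emitted=3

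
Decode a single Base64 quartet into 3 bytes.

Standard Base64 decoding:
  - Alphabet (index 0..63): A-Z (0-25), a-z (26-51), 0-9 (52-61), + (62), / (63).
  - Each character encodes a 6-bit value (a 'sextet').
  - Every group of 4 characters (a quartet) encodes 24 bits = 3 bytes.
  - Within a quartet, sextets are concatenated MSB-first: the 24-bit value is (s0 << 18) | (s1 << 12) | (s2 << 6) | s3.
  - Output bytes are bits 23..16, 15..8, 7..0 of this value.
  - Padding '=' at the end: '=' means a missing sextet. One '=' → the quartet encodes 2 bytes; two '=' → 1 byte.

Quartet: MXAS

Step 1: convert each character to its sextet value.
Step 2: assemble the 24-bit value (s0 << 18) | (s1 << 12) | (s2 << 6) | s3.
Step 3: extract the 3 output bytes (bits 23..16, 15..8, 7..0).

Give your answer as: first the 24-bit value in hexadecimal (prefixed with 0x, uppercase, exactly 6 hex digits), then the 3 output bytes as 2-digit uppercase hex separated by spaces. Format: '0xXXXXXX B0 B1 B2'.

Answer: 0x317012 31 70 12

Derivation:
Sextets: M=12, X=23, A=0, S=18
24-bit: (12<<18) | (23<<12) | (0<<6) | 18
      = 0x300000 | 0x017000 | 0x000000 | 0x000012
      = 0x317012
Bytes: (v>>16)&0xFF=31, (v>>8)&0xFF=70, v&0xFF=12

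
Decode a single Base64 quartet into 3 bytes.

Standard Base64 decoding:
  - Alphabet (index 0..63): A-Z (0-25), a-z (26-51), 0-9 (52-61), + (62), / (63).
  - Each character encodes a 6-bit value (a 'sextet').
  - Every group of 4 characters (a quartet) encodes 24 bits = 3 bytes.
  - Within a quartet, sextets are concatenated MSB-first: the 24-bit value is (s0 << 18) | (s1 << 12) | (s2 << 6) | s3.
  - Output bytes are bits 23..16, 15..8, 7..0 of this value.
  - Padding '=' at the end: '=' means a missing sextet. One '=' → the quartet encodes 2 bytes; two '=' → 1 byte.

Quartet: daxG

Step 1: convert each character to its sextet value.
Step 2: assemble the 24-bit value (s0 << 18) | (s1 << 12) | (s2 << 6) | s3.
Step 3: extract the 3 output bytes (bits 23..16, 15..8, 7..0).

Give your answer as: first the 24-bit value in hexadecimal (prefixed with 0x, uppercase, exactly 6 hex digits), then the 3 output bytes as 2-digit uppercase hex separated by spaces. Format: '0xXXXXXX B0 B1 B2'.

Answer: 0x75AC46 75 AC 46

Derivation:
Sextets: d=29, a=26, x=49, G=6
24-bit: (29<<18) | (26<<12) | (49<<6) | 6
      = 0x740000 | 0x01A000 | 0x000C40 | 0x000006
      = 0x75AC46
Bytes: (v>>16)&0xFF=75, (v>>8)&0xFF=AC, v&0xFF=46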